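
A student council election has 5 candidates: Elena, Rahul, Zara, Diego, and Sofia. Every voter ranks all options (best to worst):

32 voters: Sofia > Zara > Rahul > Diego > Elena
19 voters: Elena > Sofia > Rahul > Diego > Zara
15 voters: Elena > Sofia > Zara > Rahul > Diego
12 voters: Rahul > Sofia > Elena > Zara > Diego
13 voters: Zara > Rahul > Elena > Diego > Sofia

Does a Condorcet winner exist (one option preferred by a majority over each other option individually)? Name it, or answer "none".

Checking pairwise contests:
Rahul beats Elena 57–34.
Zara beats Rahul 60–31.
Elena beats Zara 46–45.
Elena beats Diego 59–32.
Elena beats Sofia 47–44.
Every option loses at least one head-to-head, so there is no Condorcet winner.

none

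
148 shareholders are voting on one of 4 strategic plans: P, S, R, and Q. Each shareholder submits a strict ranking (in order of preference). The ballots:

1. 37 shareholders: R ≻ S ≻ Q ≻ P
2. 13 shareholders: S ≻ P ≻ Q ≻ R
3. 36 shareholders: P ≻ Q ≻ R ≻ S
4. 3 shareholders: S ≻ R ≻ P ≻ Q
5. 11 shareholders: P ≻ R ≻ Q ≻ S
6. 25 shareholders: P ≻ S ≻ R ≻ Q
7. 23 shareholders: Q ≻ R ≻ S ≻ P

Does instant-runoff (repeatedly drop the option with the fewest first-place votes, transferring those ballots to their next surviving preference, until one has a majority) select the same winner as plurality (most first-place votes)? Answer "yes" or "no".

Instant-runoff — R1 P 72, S 16, R 37, Q 23 (S out); R2 P 85, R 40, Q 23 (P winner). Winner: P.
Plurality — first-place votes: P 72, S 16, R 37, Q 23. Winner: P.
The two methods agree.

yes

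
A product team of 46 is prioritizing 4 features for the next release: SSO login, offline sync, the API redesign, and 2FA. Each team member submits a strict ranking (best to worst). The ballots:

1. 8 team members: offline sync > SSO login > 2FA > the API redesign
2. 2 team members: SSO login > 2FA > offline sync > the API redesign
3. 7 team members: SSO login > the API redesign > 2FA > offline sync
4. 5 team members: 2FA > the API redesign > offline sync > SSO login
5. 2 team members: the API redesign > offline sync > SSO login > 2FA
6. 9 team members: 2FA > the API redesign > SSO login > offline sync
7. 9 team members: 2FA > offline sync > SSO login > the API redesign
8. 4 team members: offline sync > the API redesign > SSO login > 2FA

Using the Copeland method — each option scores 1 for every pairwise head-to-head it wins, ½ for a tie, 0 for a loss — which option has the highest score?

2FA

SSO login: beats the API redesign; ties 2FA; loses to offline sync → score 1.5.
offline sync: beats SSO login; ties the API redesign; loses to 2FA → score 1.5.
the API redesign: ties offline sync; loses to SSO login and 2FA → score 0.5.
2FA: beats offline sync and the API redesign; ties SSO login → score 2.5.
2FA has the best pairwise record.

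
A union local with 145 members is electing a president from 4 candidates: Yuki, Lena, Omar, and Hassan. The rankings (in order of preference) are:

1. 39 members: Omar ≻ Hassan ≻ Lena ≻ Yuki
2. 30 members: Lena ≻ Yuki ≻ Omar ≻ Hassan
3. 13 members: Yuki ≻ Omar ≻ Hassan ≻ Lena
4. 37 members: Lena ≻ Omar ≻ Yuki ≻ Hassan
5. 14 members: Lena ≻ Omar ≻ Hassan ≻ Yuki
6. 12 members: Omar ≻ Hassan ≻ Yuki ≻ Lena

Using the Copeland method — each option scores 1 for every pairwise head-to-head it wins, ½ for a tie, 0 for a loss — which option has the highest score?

Yuki: beats Hassan; loses to Lena and Omar → score 1.
Lena: beats Yuki, Omar, and Hassan → score 3.
Omar: beats Yuki and Hassan; loses to Lena → score 2.
Hassan: loses to Yuki, Lena, and Omar → score 0.
Lena has the best pairwise record.

Lena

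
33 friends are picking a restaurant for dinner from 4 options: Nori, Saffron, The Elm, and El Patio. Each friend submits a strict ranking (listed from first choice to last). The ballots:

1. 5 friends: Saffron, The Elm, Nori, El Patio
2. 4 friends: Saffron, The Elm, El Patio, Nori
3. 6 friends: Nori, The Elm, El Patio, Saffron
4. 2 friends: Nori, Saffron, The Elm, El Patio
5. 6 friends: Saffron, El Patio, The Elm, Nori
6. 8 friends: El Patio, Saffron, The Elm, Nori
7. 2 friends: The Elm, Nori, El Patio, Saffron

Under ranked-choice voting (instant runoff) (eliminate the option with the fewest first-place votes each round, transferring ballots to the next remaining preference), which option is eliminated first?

The Elm

Round 1: Nori 8, Saffron 15, The Elm 2, El Patio 8. Eliminate The Elm.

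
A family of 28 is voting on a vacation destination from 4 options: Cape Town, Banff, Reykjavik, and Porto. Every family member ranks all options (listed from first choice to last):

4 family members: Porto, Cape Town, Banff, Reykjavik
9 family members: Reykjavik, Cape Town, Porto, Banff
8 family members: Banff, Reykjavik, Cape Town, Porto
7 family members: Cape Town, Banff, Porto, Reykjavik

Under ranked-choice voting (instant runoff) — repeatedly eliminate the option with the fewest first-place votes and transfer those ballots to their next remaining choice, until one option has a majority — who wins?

Round 1: Cape Town 7, Banff 8, Reykjavik 9, Porto 4. Eliminate Porto.
Round 2: Cape Town 11, Banff 8, Reykjavik 9. Eliminate Banff.
Round 3: Cape Town 11, Reykjavik 17. Reykjavik has a majority.

Reykjavik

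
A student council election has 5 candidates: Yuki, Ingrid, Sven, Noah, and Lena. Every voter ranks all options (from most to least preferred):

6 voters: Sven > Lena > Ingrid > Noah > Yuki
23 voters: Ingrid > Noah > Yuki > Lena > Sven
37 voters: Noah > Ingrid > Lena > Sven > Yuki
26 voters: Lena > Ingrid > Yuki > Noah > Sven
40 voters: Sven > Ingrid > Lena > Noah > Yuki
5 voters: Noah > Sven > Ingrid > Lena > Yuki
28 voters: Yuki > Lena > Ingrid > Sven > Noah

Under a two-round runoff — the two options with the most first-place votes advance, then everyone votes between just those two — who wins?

Round 1 first-place votes: Yuki 28, Ingrid 23, Sven 46, Noah 42, Lena 26.
Sven and Noah advance.
Runoff: Sven is preferred to Noah by 74 voters; Noah by 91.
Noah wins the runoff.

Noah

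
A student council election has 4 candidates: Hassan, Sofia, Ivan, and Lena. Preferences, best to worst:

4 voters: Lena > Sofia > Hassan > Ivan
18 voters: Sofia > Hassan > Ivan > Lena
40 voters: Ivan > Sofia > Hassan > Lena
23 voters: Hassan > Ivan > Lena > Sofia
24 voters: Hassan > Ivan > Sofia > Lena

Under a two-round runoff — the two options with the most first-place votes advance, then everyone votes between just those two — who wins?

Round 1 first-place votes: Hassan 47, Sofia 18, Ivan 40, Lena 4.
Hassan and Ivan advance.
Runoff: Hassan is preferred to Ivan by 69 voters; Ivan by 40.
Hassan wins the runoff.

Hassan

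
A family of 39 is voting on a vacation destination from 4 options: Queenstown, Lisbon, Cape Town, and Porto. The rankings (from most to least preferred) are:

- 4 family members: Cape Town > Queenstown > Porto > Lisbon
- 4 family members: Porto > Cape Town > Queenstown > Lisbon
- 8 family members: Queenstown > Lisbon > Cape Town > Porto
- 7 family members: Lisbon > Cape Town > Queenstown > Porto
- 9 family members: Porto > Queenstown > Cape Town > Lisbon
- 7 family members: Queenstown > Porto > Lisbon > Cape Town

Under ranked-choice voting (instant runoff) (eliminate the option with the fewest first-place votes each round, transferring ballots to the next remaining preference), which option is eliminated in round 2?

Round 1: Queenstown 15, Lisbon 7, Cape Town 4, Porto 13. Eliminate Cape Town.
Round 2: Queenstown 19, Lisbon 7, Porto 13. Eliminate Lisbon.

Lisbon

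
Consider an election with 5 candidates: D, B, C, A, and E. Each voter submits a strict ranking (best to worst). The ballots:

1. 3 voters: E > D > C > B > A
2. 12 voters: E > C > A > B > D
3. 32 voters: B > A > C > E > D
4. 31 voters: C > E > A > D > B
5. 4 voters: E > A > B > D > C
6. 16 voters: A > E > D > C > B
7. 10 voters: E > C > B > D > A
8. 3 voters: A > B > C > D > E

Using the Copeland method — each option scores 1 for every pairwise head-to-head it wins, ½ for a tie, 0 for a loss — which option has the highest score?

C

D: loses to B, C, A, and E → score 0.
B: beats D; loses to C, A, and E → score 1.
C: beats D, B, A, and E → score 4.
A: beats D and B; loses to C and E → score 2.
E: beats D, B, and A; loses to C → score 3.
C has the best pairwise record.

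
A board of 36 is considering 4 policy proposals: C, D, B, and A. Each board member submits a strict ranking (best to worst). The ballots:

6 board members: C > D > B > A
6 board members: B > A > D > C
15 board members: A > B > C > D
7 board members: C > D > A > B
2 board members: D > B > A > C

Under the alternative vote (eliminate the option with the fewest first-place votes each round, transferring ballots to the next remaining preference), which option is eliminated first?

Round 1: C 13, D 2, B 6, A 15. Eliminate D.

D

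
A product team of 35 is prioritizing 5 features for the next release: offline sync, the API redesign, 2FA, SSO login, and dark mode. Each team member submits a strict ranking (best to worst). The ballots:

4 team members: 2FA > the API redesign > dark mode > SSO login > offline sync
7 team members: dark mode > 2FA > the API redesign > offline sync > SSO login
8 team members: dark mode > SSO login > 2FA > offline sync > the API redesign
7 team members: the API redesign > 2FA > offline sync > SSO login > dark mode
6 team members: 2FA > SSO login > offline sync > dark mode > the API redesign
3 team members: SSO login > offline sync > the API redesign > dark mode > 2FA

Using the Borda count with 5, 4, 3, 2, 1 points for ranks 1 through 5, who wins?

2FA

offline sync: 4·1 + 7·2 + 8·2 + 7·3 + 6·3 + 3·4 = 85
the API redesign: 4·4 + 7·3 + 8·1 + 7·5 + 6·1 + 3·3 = 95
2FA: 4·5 + 7·4 + 8·3 + 7·4 + 6·5 + 3·1 = 133
SSO login: 4·2 + 7·1 + 8·4 + 7·2 + 6·4 + 3·5 = 100
dark mode: 4·3 + 7·5 + 8·5 + 7·1 + 6·2 + 3·2 = 112
2FA has the highest Borda score (133).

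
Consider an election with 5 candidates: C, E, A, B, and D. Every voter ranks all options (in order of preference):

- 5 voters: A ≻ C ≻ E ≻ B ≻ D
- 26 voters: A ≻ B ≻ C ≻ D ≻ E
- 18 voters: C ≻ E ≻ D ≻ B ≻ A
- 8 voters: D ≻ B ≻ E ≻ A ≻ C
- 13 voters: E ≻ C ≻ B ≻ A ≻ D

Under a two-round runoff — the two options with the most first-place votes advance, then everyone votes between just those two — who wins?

A

Round 1 first-place votes: C 18, E 13, A 31, B 0, D 8.
A and C advance.
Runoff: A is preferred to C by 39 voters; C by 31.
A wins the runoff.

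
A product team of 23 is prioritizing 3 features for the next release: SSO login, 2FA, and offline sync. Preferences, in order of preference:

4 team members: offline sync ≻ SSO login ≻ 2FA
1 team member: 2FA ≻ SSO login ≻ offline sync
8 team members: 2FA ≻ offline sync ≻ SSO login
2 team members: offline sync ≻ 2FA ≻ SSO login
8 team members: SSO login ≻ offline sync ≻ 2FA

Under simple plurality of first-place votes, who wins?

2FA

First-place votes: SSO login 8, 2FA 9, offline sync 6.
2FA has the most first-place votes.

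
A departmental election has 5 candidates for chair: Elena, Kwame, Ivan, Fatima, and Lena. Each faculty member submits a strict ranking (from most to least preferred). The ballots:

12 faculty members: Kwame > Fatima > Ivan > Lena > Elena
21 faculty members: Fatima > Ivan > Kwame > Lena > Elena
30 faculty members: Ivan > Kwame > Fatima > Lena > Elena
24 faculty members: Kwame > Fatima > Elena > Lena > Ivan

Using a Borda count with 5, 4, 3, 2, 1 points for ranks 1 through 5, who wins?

Elena: 12·1 + 21·1 + 30·1 + 24·3 = 135
Kwame: 12·5 + 21·3 + 30·4 + 24·5 = 363
Ivan: 12·3 + 21·4 + 30·5 + 24·1 = 294
Fatima: 12·4 + 21·5 + 30·3 + 24·4 = 339
Lena: 12·2 + 21·2 + 30·2 + 24·2 = 174
Kwame has the highest Borda score (363).

Kwame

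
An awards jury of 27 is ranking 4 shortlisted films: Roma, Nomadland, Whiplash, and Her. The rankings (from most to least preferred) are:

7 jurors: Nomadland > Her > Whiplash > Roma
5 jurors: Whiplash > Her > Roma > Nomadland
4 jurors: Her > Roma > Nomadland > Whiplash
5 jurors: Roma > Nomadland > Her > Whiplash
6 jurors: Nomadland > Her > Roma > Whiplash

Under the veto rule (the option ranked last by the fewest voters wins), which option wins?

Last-place votes: Roma 7, Nomadland 5, Whiplash 15, Her 0.
Her is ranked last by the fewest voters, so Her wins.

Her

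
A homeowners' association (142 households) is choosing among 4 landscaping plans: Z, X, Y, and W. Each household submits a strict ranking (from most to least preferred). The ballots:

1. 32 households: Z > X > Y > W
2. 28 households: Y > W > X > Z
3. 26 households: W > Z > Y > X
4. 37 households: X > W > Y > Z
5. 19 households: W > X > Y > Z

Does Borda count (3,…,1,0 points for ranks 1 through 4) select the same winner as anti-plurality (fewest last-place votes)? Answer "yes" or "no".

no

Borda — scores: Z 148, X 241, Y 198, W 265. Winner: W.
Anti-plurality — last-place votes: Z 84, X 26, Y 0, W 32. Winner: Y.
The two methods disagree.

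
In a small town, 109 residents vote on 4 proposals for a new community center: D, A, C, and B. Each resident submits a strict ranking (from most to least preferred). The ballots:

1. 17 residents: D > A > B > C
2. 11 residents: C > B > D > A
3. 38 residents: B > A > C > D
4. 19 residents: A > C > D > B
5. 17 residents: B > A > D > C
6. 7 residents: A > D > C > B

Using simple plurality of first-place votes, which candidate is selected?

B

First-place votes: D 17, A 26, C 11, B 55.
B has the most first-place votes.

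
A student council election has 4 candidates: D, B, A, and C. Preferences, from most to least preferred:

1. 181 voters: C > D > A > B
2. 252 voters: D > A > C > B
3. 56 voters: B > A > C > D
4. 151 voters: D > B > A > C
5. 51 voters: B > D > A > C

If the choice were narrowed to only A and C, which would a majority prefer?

Voters preferring A to C: 510; preferring C to A: 181.
A wins the head-to-head.

A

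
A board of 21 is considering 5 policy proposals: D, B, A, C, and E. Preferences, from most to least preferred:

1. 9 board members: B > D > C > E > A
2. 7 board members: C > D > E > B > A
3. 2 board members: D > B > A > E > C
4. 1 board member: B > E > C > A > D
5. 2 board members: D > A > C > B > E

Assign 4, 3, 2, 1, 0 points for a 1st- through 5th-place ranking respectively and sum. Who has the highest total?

D

D: 9·3 + 7·3 + 2·4 + 1·0 + 2·4 = 64
B: 9·4 + 7·1 + 2·3 + 1·4 + 2·1 = 55
A: 9·0 + 7·0 + 2·2 + 1·1 + 2·3 = 11
C: 9·2 + 7·4 + 2·0 + 1·2 + 2·2 = 52
E: 9·1 + 7·2 + 2·1 + 1·3 + 2·0 = 28
D has the highest Borda score (64).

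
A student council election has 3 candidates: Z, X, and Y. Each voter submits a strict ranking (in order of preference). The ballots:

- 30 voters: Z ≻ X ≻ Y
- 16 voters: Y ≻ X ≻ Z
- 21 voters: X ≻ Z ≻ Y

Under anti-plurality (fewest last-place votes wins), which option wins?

Last-place votes: Z 16, X 0, Y 51.
X is ranked last by the fewest voters, so X wins.

X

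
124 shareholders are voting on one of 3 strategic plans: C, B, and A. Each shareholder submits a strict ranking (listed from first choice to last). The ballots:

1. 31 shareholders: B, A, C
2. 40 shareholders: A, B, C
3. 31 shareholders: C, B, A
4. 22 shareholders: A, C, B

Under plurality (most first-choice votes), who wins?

First-place votes: C 31, B 31, A 62.
A has the most first-place votes.

A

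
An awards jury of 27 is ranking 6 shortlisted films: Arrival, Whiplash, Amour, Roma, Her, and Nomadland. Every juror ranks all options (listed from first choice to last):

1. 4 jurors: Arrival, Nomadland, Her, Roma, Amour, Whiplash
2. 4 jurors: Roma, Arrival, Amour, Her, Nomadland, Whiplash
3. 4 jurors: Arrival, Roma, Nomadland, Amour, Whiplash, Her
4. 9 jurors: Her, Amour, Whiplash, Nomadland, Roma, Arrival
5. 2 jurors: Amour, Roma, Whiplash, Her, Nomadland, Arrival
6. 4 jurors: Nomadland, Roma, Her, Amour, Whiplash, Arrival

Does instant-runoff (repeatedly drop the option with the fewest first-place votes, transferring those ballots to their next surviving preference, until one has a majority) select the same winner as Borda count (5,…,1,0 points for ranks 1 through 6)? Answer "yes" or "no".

no

Instant-runoff — R1 Arrival 8, Whiplash 0, Amour 2, Roma 4, Her 9, Nomadland 4 (Whiplash out); R2 Arrival 8, Amour 2, Roma 4, Her 9, Nomadland 4 (Amour out); R3 Arrival 8, Roma 6, Her 9, Nomadland 4 (Nomadland out); R4 Arrival 8, Roma 10, Her 9 (Arrival out); R5 Roma 14, Her 13 (Roma winner). Winner: Roma.
Borda — scores: Arrival 56, Whiplash 41, Amour 78, Roma 77, Her 81, Nomadland 72. Winner: Her.
The two methods disagree.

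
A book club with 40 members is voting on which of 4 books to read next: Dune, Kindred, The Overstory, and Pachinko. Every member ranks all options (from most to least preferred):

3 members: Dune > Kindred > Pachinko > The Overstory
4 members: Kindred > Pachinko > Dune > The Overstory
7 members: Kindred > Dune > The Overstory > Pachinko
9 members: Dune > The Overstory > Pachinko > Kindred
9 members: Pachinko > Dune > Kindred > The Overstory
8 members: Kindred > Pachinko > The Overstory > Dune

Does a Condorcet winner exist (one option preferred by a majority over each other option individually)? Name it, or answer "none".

none

Checking pairwise contests:
Pachinko beats Dune 21–19.
Dune beats Kindred 21–19.
Dune beats The Overstory 32–8.
Kindred beats Pachinko 22–18.
Every option loses at least one head-to-head, so there is no Condorcet winner.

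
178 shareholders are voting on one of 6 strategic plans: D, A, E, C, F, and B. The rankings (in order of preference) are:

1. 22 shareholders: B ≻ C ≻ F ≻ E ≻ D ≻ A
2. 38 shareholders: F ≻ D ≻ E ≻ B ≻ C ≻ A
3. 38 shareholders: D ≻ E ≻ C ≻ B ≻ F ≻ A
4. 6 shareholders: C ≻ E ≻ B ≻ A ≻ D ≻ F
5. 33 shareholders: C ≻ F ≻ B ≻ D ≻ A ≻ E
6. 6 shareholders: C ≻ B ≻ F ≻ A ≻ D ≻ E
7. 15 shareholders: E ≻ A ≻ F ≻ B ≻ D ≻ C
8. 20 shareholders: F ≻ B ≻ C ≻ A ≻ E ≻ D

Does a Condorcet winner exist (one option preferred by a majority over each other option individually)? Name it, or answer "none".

Checking pairwise contests:
F beats D 134–44.
D beats A 131–47.
D beats E 115–63.
D beats C 91–87.
C beats F 105–73.
E beats B 97–81.
Every option loses at least one head-to-head, so there is no Condorcet winner.

none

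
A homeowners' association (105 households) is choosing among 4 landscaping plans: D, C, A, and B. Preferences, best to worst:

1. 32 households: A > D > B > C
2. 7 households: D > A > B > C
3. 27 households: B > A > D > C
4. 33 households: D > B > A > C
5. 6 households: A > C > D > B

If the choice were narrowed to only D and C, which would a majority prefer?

D

Voters preferring D to C: 99; preferring C to D: 6.
D wins the head-to-head.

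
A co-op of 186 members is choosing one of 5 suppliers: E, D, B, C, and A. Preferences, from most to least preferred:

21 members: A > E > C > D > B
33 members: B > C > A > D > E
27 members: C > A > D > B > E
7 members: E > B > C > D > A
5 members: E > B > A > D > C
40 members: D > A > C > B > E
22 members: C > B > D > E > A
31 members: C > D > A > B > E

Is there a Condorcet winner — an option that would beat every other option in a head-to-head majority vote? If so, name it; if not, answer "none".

C

C vs E: 153–33 for C.
C vs D: 141–45 for C.
C vs B: 141–45 for C.
C vs A: 120–66 for C.
C beats every other option head-to-head.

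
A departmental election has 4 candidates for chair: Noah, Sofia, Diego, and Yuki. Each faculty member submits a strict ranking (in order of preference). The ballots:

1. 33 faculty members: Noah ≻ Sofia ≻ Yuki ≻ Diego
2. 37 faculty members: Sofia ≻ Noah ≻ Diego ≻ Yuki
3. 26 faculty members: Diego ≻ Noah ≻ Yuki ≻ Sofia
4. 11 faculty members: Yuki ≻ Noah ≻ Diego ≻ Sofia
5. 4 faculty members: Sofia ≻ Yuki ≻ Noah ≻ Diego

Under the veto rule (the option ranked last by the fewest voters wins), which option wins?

Noah

Last-place votes: Noah 0, Sofia 37, Diego 37, Yuki 37.
Noah is ranked last by the fewest voters, so Noah wins.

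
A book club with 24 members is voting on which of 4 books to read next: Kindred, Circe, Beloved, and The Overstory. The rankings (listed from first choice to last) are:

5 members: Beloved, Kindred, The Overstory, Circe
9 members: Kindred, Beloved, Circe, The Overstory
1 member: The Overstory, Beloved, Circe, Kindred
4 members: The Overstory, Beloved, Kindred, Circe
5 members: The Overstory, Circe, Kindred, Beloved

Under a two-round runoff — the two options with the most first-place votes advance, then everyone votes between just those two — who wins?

Kindred

Round 1 first-place votes: Kindred 9, Circe 0, Beloved 5, The Overstory 10.
The Overstory and Kindred advance.
Runoff: The Overstory is preferred to Kindred by 10 voters; Kindred by 14.
Kindred wins the runoff.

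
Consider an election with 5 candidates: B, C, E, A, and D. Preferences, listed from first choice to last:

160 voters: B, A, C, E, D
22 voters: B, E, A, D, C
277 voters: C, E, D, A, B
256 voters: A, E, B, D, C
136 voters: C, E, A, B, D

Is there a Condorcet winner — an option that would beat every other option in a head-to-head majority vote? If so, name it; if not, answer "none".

Checking pairwise contests:
E beats B 669–182.
B beats C 438–413.
C beats E 573–278.
E beats A 435–416.
B beats D 574–277.
Every option loses at least one head-to-head, so there is no Condorcet winner.

none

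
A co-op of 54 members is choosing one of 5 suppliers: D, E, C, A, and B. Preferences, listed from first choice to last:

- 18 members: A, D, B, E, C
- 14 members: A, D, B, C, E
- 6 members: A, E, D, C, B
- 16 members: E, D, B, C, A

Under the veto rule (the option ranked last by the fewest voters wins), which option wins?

Last-place votes: D 0, E 14, C 18, A 16, B 6.
D is ranked last by the fewest voters, so D wins.

D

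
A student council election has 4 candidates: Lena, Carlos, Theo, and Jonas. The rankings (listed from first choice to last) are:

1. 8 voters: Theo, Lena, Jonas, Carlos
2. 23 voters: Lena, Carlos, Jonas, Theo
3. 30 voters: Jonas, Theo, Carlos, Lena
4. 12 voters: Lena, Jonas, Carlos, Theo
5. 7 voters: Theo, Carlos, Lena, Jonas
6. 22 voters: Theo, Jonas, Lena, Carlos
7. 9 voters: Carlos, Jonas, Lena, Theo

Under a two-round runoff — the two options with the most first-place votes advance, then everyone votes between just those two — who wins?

Round 1 first-place votes: Lena 35, Carlos 9, Theo 37, Jonas 30.
Theo and Lena advance.
Runoff: Theo is preferred to Lena by 67 voters; Lena by 44.
Theo wins the runoff.

Theo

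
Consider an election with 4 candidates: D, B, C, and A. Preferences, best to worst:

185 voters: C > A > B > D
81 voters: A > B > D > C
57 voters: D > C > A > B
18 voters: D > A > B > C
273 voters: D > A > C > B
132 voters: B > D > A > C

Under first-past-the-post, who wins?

D

First-place votes: D 348, B 132, C 185, A 81.
D has the most first-place votes.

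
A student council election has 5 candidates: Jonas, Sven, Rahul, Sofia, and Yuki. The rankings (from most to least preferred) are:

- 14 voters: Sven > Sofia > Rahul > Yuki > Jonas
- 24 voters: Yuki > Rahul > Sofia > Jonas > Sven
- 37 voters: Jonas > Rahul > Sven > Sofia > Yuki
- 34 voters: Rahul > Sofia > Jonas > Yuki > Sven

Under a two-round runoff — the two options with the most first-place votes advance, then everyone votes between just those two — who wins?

Round 1 first-place votes: Jonas 37, Sven 14, Rahul 34, Sofia 0, Yuki 24.
Jonas and Rahul advance.
Runoff: Jonas is preferred to Rahul by 37 voters; Rahul by 72.
Rahul wins the runoff.

Rahul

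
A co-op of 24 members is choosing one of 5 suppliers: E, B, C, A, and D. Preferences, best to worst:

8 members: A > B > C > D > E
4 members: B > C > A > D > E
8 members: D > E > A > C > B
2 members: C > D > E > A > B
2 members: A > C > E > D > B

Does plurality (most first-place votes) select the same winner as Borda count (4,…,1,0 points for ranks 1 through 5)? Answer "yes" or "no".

yes

Plurality — first-place votes: E 0, B 4, C 2, A 10, D 8. Winner: A.
Borda — scores: E 32, B 40, C 50, A 66, D 52. Winner: A.
The two methods agree.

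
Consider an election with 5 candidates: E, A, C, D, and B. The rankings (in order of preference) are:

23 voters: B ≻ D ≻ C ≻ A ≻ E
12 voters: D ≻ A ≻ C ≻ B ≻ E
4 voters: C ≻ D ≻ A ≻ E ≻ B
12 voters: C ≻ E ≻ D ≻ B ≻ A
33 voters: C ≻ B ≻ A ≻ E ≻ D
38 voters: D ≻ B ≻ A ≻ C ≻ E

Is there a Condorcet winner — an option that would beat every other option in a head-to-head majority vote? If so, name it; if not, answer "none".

D vs E: 77–45 for D.
D vs A: 89–33 for D.
D vs C: 73–49 for D.
D vs B: 66–56 for D.
D beats every other option head-to-head.

D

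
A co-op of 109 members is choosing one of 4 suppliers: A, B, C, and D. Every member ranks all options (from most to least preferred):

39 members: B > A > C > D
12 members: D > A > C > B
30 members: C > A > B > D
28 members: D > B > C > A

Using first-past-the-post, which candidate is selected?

First-place votes: A 0, B 39, C 30, D 40.
D has the most first-place votes.

D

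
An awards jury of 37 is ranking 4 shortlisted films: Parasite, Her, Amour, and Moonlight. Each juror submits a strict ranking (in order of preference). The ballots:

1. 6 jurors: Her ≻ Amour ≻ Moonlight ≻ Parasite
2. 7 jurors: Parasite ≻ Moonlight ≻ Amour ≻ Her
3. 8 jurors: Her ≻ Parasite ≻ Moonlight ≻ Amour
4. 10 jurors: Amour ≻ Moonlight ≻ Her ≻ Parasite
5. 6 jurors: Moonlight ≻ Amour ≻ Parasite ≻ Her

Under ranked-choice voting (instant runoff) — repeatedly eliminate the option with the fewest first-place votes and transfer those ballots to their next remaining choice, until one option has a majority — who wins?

Amour

Round 1: Parasite 7, Her 14, Amour 10, Moonlight 6. Eliminate Moonlight.
Round 2: Parasite 7, Her 14, Amour 16. Eliminate Parasite.
Round 3: Her 14, Amour 23. Amour has a majority.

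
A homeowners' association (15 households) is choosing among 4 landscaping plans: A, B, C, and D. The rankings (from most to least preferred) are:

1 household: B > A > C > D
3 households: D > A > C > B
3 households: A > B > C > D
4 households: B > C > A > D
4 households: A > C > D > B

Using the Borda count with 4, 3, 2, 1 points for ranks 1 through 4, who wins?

A

A: 1·3 + 3·3 + 3·4 + 4·2 + 4·4 = 48
B: 1·4 + 3·1 + 3·3 + 4·4 + 4·1 = 36
C: 1·2 + 3·2 + 3·2 + 4·3 + 4·3 = 38
D: 1·1 + 3·4 + 3·1 + 4·1 + 4·2 = 28
A has the highest Borda score (48).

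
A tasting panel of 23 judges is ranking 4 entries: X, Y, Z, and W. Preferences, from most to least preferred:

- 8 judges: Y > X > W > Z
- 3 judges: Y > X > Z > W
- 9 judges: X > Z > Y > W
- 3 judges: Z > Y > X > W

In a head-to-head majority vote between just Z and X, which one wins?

X

Voters preferring Z to X: 3; preferring X to Z: 20.
X wins the head-to-head.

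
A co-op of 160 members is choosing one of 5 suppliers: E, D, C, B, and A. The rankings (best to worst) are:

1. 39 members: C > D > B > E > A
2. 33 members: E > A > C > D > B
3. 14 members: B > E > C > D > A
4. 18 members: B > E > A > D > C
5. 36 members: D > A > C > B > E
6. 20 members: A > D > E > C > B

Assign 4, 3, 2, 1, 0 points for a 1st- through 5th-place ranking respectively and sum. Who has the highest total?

E: 39·1 + 33·4 + 14·3 + 18·3 + 36·0 + 20·2 = 307
D: 39·3 + 33·1 + 14·1 + 18·1 + 36·4 + 20·3 = 386
C: 39·4 + 33·2 + 14·2 + 18·0 + 36·2 + 20·1 = 342
B: 39·2 + 33·0 + 14·4 + 18·4 + 36·1 + 20·0 = 242
A: 39·0 + 33·3 + 14·0 + 18·2 + 36·3 + 20·4 = 323
D has the highest Borda score (386).

D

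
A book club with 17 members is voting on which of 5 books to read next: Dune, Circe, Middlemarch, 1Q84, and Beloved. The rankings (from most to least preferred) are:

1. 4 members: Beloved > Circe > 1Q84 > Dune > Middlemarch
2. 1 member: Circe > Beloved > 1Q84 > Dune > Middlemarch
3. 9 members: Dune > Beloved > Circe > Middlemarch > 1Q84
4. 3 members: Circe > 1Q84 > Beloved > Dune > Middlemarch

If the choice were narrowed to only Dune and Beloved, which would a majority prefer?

Dune

Voters preferring Dune to Beloved: 9; preferring Beloved to Dune: 8.
Dune wins the head-to-head.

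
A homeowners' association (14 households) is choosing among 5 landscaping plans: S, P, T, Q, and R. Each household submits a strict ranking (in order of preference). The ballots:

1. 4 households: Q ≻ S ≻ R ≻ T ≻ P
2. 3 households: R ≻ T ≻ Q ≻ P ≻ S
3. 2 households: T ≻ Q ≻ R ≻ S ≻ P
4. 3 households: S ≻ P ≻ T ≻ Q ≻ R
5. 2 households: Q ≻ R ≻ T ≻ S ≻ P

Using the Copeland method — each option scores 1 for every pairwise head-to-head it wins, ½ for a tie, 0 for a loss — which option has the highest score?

Q

S: beats P; ties T and R; loses to Q → score 2.
P: loses to S, T, Q, and R → score 0.
T: beats P and Q; ties S; loses to R → score 2.5.
Q: beats S, P, and R; loses to T → score 3.
R: beats P and T; ties S; loses to Q → score 2.5.
Q has the best pairwise record.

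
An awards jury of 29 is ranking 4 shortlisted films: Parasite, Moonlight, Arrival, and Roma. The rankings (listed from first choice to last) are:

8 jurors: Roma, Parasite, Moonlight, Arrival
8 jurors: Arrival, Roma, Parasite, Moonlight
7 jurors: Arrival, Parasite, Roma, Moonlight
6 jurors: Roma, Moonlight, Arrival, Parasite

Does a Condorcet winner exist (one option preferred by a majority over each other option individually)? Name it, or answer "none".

Arrival vs Parasite: 21–8 for Arrival.
Arrival vs Moonlight: 15–14 for Arrival.
Arrival vs Roma: 15–14 for Arrival.
Arrival beats every other option head-to-head.

Arrival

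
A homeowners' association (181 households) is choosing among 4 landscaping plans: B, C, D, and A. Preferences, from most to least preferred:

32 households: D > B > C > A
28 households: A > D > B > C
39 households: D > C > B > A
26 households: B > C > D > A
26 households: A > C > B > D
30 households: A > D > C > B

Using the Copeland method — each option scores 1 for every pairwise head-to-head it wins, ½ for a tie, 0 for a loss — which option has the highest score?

B: beats A; loses to C and D → score 1.
C: beats B and A; loses to D → score 2.
D: beats B, C, and A → score 3.
A: loses to B, C, and D → score 0.
D has the best pairwise record.

D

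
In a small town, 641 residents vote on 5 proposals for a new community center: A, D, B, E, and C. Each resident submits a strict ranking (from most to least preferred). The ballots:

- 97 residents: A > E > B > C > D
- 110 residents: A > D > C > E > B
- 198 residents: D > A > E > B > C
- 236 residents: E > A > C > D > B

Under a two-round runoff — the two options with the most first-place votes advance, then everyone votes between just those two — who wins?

Round 1 first-place votes: A 207, D 198, B 0, E 236, C 0.
E and A advance.
Runoff: E is preferred to A by 236 voters; A by 405.
A wins the runoff.

A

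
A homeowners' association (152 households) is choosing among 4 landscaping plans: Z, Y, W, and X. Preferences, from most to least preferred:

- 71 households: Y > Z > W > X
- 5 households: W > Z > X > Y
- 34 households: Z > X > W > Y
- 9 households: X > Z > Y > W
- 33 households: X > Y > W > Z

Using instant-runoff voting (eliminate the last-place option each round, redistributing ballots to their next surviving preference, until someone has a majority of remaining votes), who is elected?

Round 1: Z 34, Y 71, W 5, X 42. Eliminate W.
Round 2: Z 39, Y 71, X 42. Eliminate Z.
Round 3: Y 71, X 81. X has a majority.

X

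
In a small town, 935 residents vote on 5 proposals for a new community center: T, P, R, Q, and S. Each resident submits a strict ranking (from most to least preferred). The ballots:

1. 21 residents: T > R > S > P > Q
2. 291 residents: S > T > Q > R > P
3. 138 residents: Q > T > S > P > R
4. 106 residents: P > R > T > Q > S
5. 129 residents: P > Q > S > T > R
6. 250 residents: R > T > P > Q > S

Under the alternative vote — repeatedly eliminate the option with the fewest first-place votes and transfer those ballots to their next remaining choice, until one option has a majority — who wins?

S

Round 1: T 21, P 235, R 250, Q 138, S 291. Eliminate T.
Round 2: P 235, R 271, Q 138, S 291. Eliminate Q.
Round 3: P 235, R 271, S 429. Eliminate P.
Round 4: R 377, S 558. S has a majority.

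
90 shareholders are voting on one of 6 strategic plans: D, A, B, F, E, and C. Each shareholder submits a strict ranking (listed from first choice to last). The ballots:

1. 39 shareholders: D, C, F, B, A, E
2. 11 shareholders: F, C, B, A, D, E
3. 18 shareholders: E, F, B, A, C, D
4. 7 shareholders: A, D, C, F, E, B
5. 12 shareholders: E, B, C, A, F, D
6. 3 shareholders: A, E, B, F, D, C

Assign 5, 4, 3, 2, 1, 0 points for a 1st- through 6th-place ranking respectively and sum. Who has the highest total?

D: 39·5 + 11·1 + 18·0 + 7·4 + 12·0 + 3·1 = 237
A: 39·1 + 11·2 + 18·2 + 7·5 + 12·2 + 3·5 = 171
B: 39·2 + 11·3 + 18·3 + 7·0 + 12·4 + 3·3 = 222
F: 39·3 + 11·5 + 18·4 + 7·2 + 12·1 + 3·2 = 276
E: 39·0 + 11·0 + 18·5 + 7·1 + 12·5 + 3·4 = 169
C: 39·4 + 11·4 + 18·1 + 7·3 + 12·3 + 3·0 = 275
F has the highest Borda score (276).

F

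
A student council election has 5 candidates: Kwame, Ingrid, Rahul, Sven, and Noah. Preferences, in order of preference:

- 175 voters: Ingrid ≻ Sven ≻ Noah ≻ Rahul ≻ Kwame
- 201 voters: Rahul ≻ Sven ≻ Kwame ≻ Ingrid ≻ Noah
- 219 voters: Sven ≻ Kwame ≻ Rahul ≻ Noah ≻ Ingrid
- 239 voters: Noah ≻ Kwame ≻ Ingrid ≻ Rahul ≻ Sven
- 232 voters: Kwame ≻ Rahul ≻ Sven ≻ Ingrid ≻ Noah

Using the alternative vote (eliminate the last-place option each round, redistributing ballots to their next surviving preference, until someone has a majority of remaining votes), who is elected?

Round 1: Kwame 232, Ingrid 175, Rahul 201, Sven 219, Noah 239. Eliminate Ingrid.
Round 2: Kwame 232, Rahul 201, Sven 394, Noah 239. Eliminate Rahul.
Round 3: Kwame 232, Sven 595, Noah 239. Sven has a majority.

Sven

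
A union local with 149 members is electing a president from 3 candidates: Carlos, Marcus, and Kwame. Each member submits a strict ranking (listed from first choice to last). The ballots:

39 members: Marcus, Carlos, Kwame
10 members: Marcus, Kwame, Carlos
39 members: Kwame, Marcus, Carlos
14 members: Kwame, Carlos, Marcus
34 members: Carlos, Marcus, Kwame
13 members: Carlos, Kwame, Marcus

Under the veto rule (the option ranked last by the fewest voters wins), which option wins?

Last-place votes: Carlos 49, Marcus 27, Kwame 73.
Marcus is ranked last by the fewest voters, so Marcus wins.

Marcus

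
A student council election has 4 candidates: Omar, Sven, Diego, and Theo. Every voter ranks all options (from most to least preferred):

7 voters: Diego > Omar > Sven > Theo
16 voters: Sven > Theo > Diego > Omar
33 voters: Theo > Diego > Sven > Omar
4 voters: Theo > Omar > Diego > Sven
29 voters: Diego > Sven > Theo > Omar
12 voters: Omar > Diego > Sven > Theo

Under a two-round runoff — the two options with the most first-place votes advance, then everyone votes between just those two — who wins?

Theo

Round 1 first-place votes: Omar 12, Sven 16, Diego 36, Theo 37.
Theo and Diego advance.
Runoff: Theo is preferred to Diego by 53 voters; Diego by 48.
Theo wins the runoff.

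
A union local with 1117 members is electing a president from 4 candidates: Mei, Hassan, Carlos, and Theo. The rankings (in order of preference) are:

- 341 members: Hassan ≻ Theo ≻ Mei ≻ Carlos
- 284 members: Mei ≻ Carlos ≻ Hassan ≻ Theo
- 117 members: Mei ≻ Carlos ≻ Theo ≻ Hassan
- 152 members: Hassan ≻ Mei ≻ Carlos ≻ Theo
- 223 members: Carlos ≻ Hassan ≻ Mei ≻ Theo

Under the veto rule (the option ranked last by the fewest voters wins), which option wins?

Mei

Last-place votes: Mei 0, Hassan 117, Carlos 341, Theo 659.
Mei is ranked last by the fewest voters, so Mei wins.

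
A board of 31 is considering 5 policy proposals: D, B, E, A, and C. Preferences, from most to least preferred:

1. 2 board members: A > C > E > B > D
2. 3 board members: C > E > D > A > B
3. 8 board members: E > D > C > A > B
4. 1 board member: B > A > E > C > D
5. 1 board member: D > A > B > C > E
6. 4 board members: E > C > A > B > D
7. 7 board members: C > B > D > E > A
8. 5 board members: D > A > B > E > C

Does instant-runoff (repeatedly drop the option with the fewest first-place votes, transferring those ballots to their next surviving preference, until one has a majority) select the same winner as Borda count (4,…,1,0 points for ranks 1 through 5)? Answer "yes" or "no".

no

Instant-runoff — R1 D 6, B 1, E 12, A 2, C 10 (B out); R2 D 6, E 12, A 3, C 10 (A out); R3 D 6, E 13, C 12 (D out); R4 E 18, C 13 (E winner). Winner: E.
Borda — scores: D 68, B 43, E 75, A 48, C 76. Winner: C.
The two methods disagree.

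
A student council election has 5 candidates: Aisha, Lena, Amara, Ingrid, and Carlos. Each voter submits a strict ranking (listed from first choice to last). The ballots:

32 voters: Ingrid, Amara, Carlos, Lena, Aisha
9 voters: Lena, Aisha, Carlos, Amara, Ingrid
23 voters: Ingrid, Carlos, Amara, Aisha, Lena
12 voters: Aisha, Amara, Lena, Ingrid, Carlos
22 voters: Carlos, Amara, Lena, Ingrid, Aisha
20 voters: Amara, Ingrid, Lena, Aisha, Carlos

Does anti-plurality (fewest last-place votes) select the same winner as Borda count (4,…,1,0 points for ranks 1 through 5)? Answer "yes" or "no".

Anti-plurality — last-place votes: Aisha 54, Lena 23, Amara 0, Ingrid 9, Carlos 32. Winner: Amara.
Borda — scores: Aisha 118, Lena 176, Amara 333, Ingrid 314, Carlos 239. Winner: Amara.
The two methods agree.

yes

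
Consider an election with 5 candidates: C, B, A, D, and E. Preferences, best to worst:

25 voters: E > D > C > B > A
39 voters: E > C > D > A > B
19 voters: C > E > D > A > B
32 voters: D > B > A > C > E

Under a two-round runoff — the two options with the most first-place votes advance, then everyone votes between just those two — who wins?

Round 1 first-place votes: C 19, B 0, A 0, D 32, E 64.
E and D advance.
Runoff: E is preferred to D by 83 voters; D by 32.
E wins the runoff.

E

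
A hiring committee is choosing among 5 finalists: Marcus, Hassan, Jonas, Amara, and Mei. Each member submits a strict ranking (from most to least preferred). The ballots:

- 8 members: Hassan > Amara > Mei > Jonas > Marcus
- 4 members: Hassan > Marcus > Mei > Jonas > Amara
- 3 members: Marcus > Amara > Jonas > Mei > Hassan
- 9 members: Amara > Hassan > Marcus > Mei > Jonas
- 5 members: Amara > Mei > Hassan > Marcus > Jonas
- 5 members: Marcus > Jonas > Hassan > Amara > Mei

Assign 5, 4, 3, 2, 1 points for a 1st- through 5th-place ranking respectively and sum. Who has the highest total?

Marcus: 8·1 + 4·4 + 3·5 + 9·3 + 5·2 + 5·5 = 101
Hassan: 8·5 + 4·5 + 3·1 + 9·4 + 5·3 + 5·3 = 129
Jonas: 8·2 + 4·2 + 3·3 + 9·1 + 5·1 + 5·4 = 67
Amara: 8·4 + 4·1 + 3·4 + 9·5 + 5·5 + 5·2 = 128
Mei: 8·3 + 4·3 + 3·2 + 9·2 + 5·4 + 5·1 = 85
Hassan has the highest Borda score (129).

Hassan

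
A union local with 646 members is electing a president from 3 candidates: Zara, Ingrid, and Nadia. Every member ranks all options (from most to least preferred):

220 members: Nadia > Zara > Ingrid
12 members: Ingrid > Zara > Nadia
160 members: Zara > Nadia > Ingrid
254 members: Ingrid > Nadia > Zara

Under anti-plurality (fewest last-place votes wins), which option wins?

Nadia

Last-place votes: Zara 254, Ingrid 380, Nadia 12.
Nadia is ranked last by the fewest voters, so Nadia wins.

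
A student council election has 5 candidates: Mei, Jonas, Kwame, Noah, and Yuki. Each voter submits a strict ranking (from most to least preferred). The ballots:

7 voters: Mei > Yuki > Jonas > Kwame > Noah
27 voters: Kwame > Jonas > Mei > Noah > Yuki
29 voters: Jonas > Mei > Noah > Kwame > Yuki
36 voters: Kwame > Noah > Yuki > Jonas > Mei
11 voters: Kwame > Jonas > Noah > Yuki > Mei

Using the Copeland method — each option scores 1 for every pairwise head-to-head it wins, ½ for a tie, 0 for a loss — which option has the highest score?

Mei: beats Noah and Yuki; loses to Jonas and Kwame → score 2.
Jonas: beats Mei, Noah, and Yuki; loses to Kwame → score 3.
Kwame: beats Mei, Jonas, Noah, and Yuki → score 4.
Noah: beats Yuki; loses to Mei, Jonas, and Kwame → score 1.
Yuki: loses to Mei, Jonas, Kwame, and Noah → score 0.
Kwame has the best pairwise record.

Kwame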